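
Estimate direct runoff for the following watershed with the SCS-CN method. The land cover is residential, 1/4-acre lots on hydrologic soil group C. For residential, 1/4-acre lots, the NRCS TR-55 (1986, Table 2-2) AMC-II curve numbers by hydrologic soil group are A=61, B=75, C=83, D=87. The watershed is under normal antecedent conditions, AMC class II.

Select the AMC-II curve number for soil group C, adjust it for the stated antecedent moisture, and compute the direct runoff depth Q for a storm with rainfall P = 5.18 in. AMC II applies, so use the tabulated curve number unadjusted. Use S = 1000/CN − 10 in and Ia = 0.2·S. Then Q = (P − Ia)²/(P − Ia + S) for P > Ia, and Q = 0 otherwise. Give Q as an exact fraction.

Q = 391921209/117432550 in ≈ 3.337 in

NRCS table: residential, 1/4-acre lots, soil group C → CN(II) = 83
AMC II — tabulated CN = 83 applies directly.
S = 1000/83 − 10 = 170/83 in ≈ 2.048 in
Initial abstraction Ia = S/5 = (170/83)/5 = 34/83 ≈ 0.410 in
P − Ia = 5.180 − 0.410 = 19797/4150 ≈ 4.770 in (> 0, runoff occurs)
Q = (19797/4150)²/((19797/4150) + 170/83) = (391921209/17222500)/(28297/4150) = 391921209/117432550 in ≈ 3.337 in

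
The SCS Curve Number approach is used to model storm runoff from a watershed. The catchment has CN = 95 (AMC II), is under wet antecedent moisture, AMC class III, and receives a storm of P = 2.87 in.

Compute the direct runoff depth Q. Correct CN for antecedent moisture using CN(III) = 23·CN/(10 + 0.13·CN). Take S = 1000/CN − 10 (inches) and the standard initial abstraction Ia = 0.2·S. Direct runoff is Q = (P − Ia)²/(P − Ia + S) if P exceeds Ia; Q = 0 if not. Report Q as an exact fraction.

Wet (AMC III): CN(III) = 23·95/(10 + 0.13·95) = 2185/(447/20) = 43700/447 ≈ 97.763
Retention S: 1000/CN − 10 with CN=97.763 → S = 100/437 ≈ 0.229 in
Initial abstraction Ia = S/5 = (100/437)/5 = 20/437 ≈ 0.046 in
Since P=2.870 > Ia=0.046: effective rainfall P−Ia = 123419/43700 in
Runoff Q = (P−Ia)²/(P−Ia+S) = (2.824)²/(2.824+0.229) = 15232249561/5830410300 ≈ 2.613 in

Q = 15232249561/5830410300 in ≈ 2.613 in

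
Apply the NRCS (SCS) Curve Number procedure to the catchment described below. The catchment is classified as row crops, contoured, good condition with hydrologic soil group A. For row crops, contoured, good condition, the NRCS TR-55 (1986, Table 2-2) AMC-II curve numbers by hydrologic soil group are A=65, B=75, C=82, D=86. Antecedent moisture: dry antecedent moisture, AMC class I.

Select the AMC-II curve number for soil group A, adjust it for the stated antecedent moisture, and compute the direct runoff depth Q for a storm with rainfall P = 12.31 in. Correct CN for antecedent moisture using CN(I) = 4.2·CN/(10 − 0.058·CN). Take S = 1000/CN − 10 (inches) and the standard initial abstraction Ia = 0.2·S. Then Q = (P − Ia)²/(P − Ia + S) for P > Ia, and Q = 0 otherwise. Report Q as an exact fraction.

NRCS table: row crops, contoured, good condition, soil group A → CN(II) = 65
CN(I) from CN(II)=65: (4.2·65)/(10 − 0.058·65) = 3900/89 ≈ 43.820
Retention S: 1000/CN − 10 with CN=43.820 → S = 500/39 ≈ 12.821 in
Ia = 0.2·(500/39) = 100/39 in ≈ 2.564 in
P − Ia = 12.310 − 2.564 = 38009/3900 ≈ 9.746 in (> 0, runoff occurs)
Q = (38009/3900)²/((38009/3900) + 500/39) = (1444684081/15210000)/(88009/3900) = 1444684081/343235100 in ≈ 4.209 in

Q = 1444684081/343235100 in ≈ 4.209 in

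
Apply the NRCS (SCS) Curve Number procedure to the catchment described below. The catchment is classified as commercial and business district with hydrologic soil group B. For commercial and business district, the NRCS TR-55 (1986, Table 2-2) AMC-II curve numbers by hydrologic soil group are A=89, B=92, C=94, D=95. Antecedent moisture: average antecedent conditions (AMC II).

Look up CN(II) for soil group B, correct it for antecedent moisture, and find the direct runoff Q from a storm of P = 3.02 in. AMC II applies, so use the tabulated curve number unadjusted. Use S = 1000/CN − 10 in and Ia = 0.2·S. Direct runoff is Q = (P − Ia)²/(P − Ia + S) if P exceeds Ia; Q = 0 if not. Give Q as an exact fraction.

NRCS table: commercial and business district, soil group B → CN(II) = 92
CN(II) = 92; AMC II needs no correction.
Max retention: S = 1000/92 − 10 = 20/23 in (≈ 0.870 in)
Ia = 0.2·(20/23) = 4/23 in ≈ 0.174 in
P − Ia = 3.020 − 0.174 = 3273/1150 ≈ 2.846 in (> 0, runoff occurs)
Runoff Q = (P−Ia)²/(P−Ia+S) = (2.846)²/(2.846+0.870) = 10712529/4913950 ≈ 2.180 in

Q = 10712529/4913950 in ≈ 2.180 in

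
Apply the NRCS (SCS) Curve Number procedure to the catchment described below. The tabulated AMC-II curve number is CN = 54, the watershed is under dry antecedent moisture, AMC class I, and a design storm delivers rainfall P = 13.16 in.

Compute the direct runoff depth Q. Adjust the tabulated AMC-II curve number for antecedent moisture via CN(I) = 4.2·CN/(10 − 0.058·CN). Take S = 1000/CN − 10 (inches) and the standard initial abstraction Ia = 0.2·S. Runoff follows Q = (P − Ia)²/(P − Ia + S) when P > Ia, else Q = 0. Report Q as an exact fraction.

CN(I) from CN(II)=54: (4.2·54)/(10 − 0.058·54) = 56700/1717 ≈ 33.023
Retention S: 1000/CN − 10 with CN=33.023 → S = 11500/567 ≈ 20.282 in
Initial abstraction Ia = S/5 = (11500/567)/5 = 2300/567 ≈ 4.056 in
Since P=13.160 > Ia=4.056: effective rainfall P−Ia = 129043/14175 in
Q = (129043/14175)²/((129043/14175) + 11500/567) = (16652095849/200930625)/(416543/14175) = 16652095849/5904497025 in ≈ 2.820 in

Q = 16652095849/5904497025 in ≈ 2.820 in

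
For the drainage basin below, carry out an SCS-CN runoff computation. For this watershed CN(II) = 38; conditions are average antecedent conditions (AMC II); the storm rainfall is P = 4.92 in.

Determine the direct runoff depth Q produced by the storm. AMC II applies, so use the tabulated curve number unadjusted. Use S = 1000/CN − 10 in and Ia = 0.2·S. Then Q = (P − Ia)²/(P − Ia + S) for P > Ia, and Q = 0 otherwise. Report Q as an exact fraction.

Q = 619369/4055075 in ≈ 0.153 in

CN(II) = 38; AMC II needs no correction.
S = 1000/38 − 10 = 310/19 in ≈ 16.316 in
Ia = 0.2S: 0.2·16.316 = 3.263 in (exactly 62/19)
P − Ia = 4.920 − 3.263 = 787/475 ≈ 1.657 in (> 0, runoff occurs)
Runoff Q = (P−Ia)²/(P−Ia+S) = (1.657)²/(1.657+16.316) = 619369/4055075 ≈ 0.153 in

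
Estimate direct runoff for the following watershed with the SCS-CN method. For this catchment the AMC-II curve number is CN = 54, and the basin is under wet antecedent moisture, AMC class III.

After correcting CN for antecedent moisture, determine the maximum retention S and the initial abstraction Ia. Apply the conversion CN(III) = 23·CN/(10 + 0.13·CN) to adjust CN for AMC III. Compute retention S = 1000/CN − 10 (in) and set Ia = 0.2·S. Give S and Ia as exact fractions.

S = 100/27 in ≈ 3.704 in; Ia = 20/27 in ≈ 0.741 in

Adjust CN=54 to AMC III: 23·54/(10 + 0.13·54) → 1242 ÷ (851/50) = 2700/37 ≈ 72.973
Max retention: S = 1000/(2700/37) − 10 = 100/27 in (≈ 3.704 in)
Ia = 0.2·(100/27) = 20/27 in ≈ 0.741 in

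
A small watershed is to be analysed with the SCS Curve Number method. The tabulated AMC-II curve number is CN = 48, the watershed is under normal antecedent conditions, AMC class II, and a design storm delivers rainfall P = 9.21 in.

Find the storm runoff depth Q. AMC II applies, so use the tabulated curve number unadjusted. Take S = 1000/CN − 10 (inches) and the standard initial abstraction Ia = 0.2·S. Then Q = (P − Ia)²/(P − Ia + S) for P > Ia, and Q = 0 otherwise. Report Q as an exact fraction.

CN(II) = 48; AMC II needs no correction.
S = 1000/48 − 10 = 65/6 in ≈ 10.833 in
Ia = 0.2S: 0.2·10.833 = 2.167 in (exactly 13/6)
Excess rainfall: 9.210 − 2.167 = 7.043 in; P > Ia so Q > 0
Q = (2113/300)²/((2113/300) + 65/6) = (4464769/90000)/(5363/300) = 4464769/1608900 in ≈ 2.775 in

Q = 4464769/1608900 in ≈ 2.775 in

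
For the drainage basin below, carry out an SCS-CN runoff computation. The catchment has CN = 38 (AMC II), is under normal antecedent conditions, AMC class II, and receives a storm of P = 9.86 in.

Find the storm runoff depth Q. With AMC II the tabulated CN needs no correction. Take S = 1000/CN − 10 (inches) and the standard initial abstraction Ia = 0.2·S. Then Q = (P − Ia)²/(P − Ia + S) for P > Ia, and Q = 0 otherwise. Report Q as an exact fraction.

CN(II) = 38; AMC II needs no correction.
S = 1000/38 − 10 = 310/19 in ≈ 16.316 in
Ia = 0.2·(310/19) = 62/19 in ≈ 3.263 in
P − Ia = 9.860 − 3.263 = 6267/950 ≈ 6.597 in (> 0, runoff occurs)
Runoff Q = (P−Ia)²/(P−Ia+S) = (6.597)²/(6.597+16.316) = 39275289/20678650 ≈ 1.899 in

Q = 39275289/20678650 in ≈ 1.899 in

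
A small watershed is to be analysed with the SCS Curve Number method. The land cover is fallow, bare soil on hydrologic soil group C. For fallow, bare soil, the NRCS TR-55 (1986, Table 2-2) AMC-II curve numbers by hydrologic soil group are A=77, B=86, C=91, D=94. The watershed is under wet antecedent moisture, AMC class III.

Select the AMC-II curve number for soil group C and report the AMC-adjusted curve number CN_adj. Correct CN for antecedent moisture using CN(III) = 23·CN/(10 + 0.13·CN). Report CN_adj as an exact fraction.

CN_adj = 209300/2183 ≈ 95.877

NRCS table: fallow, bare soil, soil group C → CN(II) = 91
CN(III) from CN(II)=91: (23·91)/(10 + 0.13·91) = 209300/2183 ≈ 95.877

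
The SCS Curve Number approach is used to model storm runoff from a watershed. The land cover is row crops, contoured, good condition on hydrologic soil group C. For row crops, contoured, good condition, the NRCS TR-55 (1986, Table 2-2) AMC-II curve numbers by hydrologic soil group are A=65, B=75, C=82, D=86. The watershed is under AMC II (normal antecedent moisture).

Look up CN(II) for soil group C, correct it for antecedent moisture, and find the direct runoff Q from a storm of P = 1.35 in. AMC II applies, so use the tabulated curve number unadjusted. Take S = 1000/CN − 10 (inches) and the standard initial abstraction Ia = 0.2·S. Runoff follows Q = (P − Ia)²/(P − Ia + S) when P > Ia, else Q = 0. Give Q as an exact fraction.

NRCS table: row crops, contoured, good condition, soil group C → CN(II) = 82
CN(II) = 82; AMC II needs no correction.
Max retention: S = 1000/82 − 10 = 90/41 in (≈ 2.195 in)
Ia = 0.2S: 0.2·2.195 = 0.439 in (exactly 18/41)
Excess rainfall: 1.350 − 0.439 = 0.911 in; P > Ia so Q > 0
Q = (747/820)²/((747/820) + 90/41) = (558009/672400)/(2547/820) = 62001/232060 in ≈ 0.267 in

Q = 62001/232060 in ≈ 0.267 in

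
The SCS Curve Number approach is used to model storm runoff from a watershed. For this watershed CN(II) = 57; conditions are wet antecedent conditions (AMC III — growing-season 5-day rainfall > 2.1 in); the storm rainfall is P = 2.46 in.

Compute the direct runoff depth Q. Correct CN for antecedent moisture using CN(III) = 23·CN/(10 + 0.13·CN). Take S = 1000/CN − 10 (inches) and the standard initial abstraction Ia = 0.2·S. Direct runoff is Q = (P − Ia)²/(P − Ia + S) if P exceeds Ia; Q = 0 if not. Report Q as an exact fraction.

Q = 13983772009/21844734150 in ≈ 0.640 in

Wet (AMC III): CN(III) = 23·57/(10 + 0.13·57) = 1311/(1741/100) = 131100/1741 ≈ 75.302
S = 1000/(131100/1741) − 10 = 4300/1311 in ≈ 3.280 in
Ia = 0.2·(4300/1311) = 860/1311 in ≈ 0.656 in
Excess rainfall: 2.460 − 0.656 = 1.804 in; P > Ia so Q > 0
Q: (118253/65550)² ÷ (333253/65550) = 13983772009/21844734150 in (≈ 0.640 in)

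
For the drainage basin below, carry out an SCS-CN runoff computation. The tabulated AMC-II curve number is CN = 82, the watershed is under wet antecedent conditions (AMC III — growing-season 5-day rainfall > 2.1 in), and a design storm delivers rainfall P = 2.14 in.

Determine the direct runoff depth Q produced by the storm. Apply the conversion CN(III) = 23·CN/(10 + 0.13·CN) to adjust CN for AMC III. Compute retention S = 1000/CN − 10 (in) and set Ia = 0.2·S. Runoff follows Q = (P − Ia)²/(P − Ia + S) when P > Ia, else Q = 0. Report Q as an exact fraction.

Q = 8445793801/6454882150 in ≈ 1.308 in

CN(III) from CN(II)=82: (23·82)/(10 + 0.13·82) = 94300/1033 ≈ 91.288
S = 1000/(94300/1033) − 10 = 900/943 in ≈ 0.954 in
Ia = 0.2S: 0.2·0.954 = 0.191 in (exactly 180/943)
Excess rainfall: 2.140 − 0.191 = 1.949 in; P > Ia so Q > 0
Runoff Q = (P−Ia)²/(P−Ia+S) = (1.949)²/(1.949+0.954) = 8445793801/6454882150 ≈ 1.308 in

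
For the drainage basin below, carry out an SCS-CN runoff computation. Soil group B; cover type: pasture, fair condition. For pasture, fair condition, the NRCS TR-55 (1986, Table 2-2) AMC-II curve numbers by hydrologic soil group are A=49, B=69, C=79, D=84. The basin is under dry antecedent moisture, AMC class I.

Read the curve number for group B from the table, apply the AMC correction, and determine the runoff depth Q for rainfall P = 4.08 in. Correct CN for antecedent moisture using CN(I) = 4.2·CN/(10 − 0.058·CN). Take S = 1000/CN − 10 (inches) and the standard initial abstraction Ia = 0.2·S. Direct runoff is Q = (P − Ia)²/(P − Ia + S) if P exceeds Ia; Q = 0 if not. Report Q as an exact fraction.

Q = 2470904402/8291866275 in ≈ 0.298 in

NRCS table: pasture, fair condition, soil group B → CN(II) = 69
CN(I) from CN(II)=69: (4.2·69)/(10 − 0.058·69) = 144900/2999 ≈ 48.316
Max retention: S = 1000/(144900/2999) − 10 = 15500/1449 in (≈ 10.697 in)
Ia = 0.2S: 0.2·10.697 = 2.139 in (exactly 3100/1449)
P − Ia = 4.080 − 2.139 = 70298/36225 ≈ 1.941 in (> 0, runoff occurs)
Q = (70298/36225)²/((70298/36225) + 15500/1449) = (4941808804/1312250625)/(457798/36225) = 2470904402/8291866275 in ≈ 0.298 in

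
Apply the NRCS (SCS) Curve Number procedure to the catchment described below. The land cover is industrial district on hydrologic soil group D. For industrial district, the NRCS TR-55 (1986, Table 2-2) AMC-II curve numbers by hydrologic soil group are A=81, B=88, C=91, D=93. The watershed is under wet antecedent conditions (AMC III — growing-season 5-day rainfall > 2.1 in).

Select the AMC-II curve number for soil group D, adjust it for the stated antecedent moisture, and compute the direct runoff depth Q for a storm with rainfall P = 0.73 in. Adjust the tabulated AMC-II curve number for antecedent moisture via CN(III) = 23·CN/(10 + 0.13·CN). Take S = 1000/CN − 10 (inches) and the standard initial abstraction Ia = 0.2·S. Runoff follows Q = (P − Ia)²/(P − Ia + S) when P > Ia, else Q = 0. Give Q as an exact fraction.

Q = 20205769609/45378243300 in ≈ 0.445 in

NRCS table: industrial district, soil group D → CN(II) = 93
CN(III) from CN(II)=93: (23·93)/(10 + 0.13·93) = 213900/2209 ≈ 96.831
Retention S: 1000/CN − 10 with CN=96.831 → S = 700/2139 ≈ 0.327 in
Initial abstraction Ia = S/5 = (700/2139)/5 = 140/2139 ≈ 0.065 in
Since P=0.730 > Ia=0.065: effective rainfall P−Ia = 142147/213900 in
Runoff Q = (P−Ia)²/(P−Ia+S) = (0.665)²/(0.665+0.327) = 20205769609/45378243300 ≈ 0.445 in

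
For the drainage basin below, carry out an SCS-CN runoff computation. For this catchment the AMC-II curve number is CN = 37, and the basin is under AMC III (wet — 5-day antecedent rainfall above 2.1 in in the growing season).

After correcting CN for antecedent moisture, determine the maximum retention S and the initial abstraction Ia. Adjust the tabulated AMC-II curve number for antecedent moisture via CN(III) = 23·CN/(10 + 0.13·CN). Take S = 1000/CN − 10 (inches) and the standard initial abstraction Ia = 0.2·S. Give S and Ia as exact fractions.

S = 6300/851 in ≈ 7.403 in; Ia = 1260/851 in ≈ 1.481 in

Adjust CN=37 to AMC III: 23·37/(10 + 0.13·37) → 851 ÷ (1481/100) = 85100/1481 ≈ 57.461
Retention S: 1000/CN − 10 with CN=57.461 → S = 6300/851 ≈ 7.403 in
Ia = 0.2S: 0.2·7.403 = 1.481 in (exactly 1260/851)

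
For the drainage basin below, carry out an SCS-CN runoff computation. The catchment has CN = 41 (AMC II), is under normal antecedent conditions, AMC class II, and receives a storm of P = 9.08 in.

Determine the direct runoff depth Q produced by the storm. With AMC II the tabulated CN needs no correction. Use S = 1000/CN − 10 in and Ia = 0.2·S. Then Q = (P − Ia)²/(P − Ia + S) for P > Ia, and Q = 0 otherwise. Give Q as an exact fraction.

Q = 40411449/21634675 in ≈ 1.868 in

AMC II — tabulated CN = 41 applies directly.
Retention S: 1000/CN − 10 with CN=41.000 → S = 590/41 ≈ 14.390 in
Initial abstraction Ia = S/5 = (590/41)/5 = 118/41 ≈ 2.878 in
P − Ia = 9.080 − 2.878 = 6357/1025 ≈ 6.202 in (> 0, runoff occurs)
Q: (6357/1025)² ÷ (21107/1025) = 40411449/21634675 in (≈ 1.868 in)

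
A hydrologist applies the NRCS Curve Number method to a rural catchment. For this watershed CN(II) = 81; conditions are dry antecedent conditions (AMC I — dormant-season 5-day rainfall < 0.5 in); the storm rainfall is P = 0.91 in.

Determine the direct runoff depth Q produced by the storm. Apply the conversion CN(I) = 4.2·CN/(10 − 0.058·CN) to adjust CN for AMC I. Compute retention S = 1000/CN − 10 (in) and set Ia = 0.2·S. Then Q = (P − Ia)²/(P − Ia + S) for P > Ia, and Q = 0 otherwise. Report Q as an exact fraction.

Dry (AMC I): CN(I) = 4.2·81/(10 − 0.058·81) = (1701/5)/(2651/500) = 170100/2651 ≈ 64.164
S = 1000/(170100/2651) − 10 = 9500/1701 in ≈ 5.585 in
Ia = 0.2·(9500/1701) = 1900/1701 in ≈ 1.117 in
P = 0.910 ≤ Ia = 1.117 in: entire storm abstracted, Q = 0.

Q = 0 in ≈ 0.000 in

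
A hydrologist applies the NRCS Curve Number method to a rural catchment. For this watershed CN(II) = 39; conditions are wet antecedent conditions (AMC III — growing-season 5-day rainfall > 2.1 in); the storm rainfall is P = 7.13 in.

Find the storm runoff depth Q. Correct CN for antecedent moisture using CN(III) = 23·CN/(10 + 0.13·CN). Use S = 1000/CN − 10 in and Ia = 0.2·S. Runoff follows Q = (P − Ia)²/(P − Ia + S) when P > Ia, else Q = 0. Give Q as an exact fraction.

Q = 267869388721/101142221700 in ≈ 2.648 in

Adjust CN=39 to AMC III: 23·39/(10 + 0.13·39) → 897 ÷ (1507/100) = 89700/1507 ≈ 59.522
Max retention: S = 1000/(89700/1507) − 10 = 6100/897 in (≈ 6.800 in)
Ia = 0.2·(6100/897) = 1220/897 in ≈ 1.360 in
P − Ia = 7.130 − 1.360 = 517561/89700 ≈ 5.770 in (> 0, runoff occurs)
Q: (517561/89700)² ÷ (1127561/89700) = 267869388721/101142221700 in (≈ 2.648 in)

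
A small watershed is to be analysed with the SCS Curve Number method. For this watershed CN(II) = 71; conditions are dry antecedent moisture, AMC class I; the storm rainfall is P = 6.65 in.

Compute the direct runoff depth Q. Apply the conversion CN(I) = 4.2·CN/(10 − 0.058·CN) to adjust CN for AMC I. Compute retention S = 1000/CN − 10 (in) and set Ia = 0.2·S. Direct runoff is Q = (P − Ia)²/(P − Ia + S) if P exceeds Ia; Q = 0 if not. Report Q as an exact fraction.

Q = 19684931809/12831635460 in ≈ 1.534 in

Dry (AMC I): CN(I) = 4.2·71/(10 − 0.058·71) = (1491/5)/(2941/500) = 149100/2941 ≈ 50.697
S = 1000/(149100/2941) − 10 = 14500/1491 in ≈ 9.725 in
Ia = 0.2·(14500/1491) = 2900/1491 in ≈ 1.945 in
P − Ia = 6.650 − 1.945 = 140303/29820 ≈ 4.705 in (> 0, runoff occurs)
Q = (140303/29820)²/((140303/29820) + 14500/1491) = (19684931809/889232400)/(430303/29820) = 19684931809/12831635460 in ≈ 1.534 in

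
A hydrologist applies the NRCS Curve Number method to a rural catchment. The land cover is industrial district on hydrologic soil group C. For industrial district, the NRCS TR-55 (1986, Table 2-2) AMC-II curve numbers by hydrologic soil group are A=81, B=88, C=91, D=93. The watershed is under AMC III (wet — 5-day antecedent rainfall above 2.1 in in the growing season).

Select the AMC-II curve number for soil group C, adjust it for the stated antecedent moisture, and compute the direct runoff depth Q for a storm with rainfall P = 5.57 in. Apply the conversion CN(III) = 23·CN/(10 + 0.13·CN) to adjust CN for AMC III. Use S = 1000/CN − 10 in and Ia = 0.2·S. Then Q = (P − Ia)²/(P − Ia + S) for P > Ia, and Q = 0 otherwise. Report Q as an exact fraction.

Q = 1317447135601/259071749300 in ≈ 5.085 in

NRCS table: industrial district, soil group C → CN(II) = 91
Adjust CN=91 to AMC III: 23·91/(10 + 0.13·91) → 2093 ÷ (2183/100) = 209300/2183 ≈ 95.877
S = 1000/(209300/2183) − 10 = 900/2093 in ≈ 0.430 in
Initial abstraction Ia = S/5 = (900/2093)/5 = 180/2093 ≈ 0.086 in
P − Ia = 5.570 − 0.086 = 1147801/209300 ≈ 5.484 in (> 0, runoff occurs)
Q: (1147801/209300)² ÷ (1237801/209300) = 1317447135601/259071749300 in (≈ 5.085 in)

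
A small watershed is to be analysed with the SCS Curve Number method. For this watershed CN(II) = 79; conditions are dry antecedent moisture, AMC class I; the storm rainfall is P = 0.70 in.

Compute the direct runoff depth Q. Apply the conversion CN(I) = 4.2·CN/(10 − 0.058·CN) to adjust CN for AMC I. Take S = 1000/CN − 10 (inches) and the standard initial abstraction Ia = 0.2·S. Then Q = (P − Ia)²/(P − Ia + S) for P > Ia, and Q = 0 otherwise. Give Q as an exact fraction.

Q = 0 in ≈ 0.000 in

CN(I) from CN(II)=79: (4.2·79)/(10 − 0.058·79) = 7900/129 ≈ 61.240
Retention S: 1000/CN − 10 with CN=61.240 → S = 500/79 ≈ 6.329 in
Ia = 0.2·(500/79) = 100/79 in ≈ 1.266 in
P = 0.700 ≤ Ia = 1.266 in: entire storm abstracted, Q = 0.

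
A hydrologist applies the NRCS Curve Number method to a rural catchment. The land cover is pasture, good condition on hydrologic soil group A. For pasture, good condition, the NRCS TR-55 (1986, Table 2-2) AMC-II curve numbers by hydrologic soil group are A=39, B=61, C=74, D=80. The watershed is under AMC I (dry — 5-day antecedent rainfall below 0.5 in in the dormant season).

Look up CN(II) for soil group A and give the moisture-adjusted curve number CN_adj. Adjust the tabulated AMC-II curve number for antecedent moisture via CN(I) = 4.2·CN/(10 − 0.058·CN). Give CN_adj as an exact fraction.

CN_adj = 81900/3869 ≈ 21.168

NRCS table: pasture, good condition, soil group A → CN(II) = 39
Adjust CN=39 to AMC I: 4.2·39/(10 − 0.058·39) → (819/5) ÷ (3869/500) = 81900/3869 ≈ 21.168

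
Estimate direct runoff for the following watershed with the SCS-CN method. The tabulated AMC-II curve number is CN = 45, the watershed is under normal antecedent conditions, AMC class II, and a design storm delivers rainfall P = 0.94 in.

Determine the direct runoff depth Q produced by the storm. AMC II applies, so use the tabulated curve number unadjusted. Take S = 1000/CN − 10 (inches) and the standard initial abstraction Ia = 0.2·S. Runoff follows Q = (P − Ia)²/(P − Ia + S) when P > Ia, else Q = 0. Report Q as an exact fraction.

CN(II) = 45; AMC II needs no correction.
Retention S: 1000/CN − 10 with CN=45.000 → S = 110/9 ≈ 12.222 in
Initial abstraction Ia = S/5 = (110/9)/5 = 22/9 ≈ 2.444 in
P = 0.940 ≤ Ia = 2.444 in: entire storm abstracted, Q = 0.

Q = 0 in ≈ 0.000 in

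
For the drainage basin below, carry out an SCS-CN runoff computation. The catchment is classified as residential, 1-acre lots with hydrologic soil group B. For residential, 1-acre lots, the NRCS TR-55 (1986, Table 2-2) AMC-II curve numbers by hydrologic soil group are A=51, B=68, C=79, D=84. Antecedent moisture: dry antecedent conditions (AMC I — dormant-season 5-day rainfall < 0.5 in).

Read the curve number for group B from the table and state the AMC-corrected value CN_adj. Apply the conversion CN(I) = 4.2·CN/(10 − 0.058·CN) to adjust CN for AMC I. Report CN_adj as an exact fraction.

CN_adj = 35700/757 ≈ 47.160

NRCS table: residential, 1-acre lots, soil group B → CN(II) = 68
Dry (AMC I): CN(I) = 4.2·68/(10 − 0.058·68) = (1428/5)/(757/125) = 35700/757 ≈ 47.160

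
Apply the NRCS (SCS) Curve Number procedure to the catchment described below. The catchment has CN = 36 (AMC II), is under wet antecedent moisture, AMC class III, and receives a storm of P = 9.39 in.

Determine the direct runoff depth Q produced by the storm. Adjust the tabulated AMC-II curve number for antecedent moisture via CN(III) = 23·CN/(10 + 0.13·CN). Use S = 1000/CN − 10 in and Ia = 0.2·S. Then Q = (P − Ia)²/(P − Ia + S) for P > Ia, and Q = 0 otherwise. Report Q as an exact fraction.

Q = 26364991129/6673121100 in ≈ 3.951 in

Adjust CN=36 to AMC III: 23·36/(10 + 0.13·36) → 828 ÷ (367/25) = 20700/367 ≈ 56.403
S = 1000/(20700/367) − 10 = 1600/207 in ≈ 7.729 in
Ia = 0.2S: 0.2·7.729 = 1.546 in (exactly 320/207)
Excess rainfall: 9.390 − 1.546 = 7.844 in; P > Ia so Q > 0
Q = (162373/20700)²/((162373/20700) + 1600/207) = (26364991129/428490000)/(322373/20700) = 26364991129/6673121100 in ≈ 3.951 in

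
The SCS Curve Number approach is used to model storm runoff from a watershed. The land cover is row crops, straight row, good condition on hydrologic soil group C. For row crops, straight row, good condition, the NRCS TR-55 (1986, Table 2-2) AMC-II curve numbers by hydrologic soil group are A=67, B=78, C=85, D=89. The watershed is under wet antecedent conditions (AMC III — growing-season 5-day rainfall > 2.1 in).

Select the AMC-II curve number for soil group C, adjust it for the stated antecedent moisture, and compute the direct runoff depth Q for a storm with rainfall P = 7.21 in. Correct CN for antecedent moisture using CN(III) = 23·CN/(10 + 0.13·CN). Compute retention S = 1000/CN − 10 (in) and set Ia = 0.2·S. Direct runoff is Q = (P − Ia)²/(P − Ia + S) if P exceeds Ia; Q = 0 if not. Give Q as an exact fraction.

NRCS table: row crops, straight row, good condition, soil group C → CN(II) = 85
Wet (AMC III): CN(III) = 23·85/(10 + 0.13·85) = 1955/(421/20) = 39100/421 ≈ 92.874
Retention S: 1000/CN − 10 with CN=92.874 → S = 300/391 ≈ 0.767 in
Initial abstraction Ia = S/5 = (300/391)/5 = 60/391 ≈ 0.153 in
Since P=7.210 > Ia=0.153: effective rainfall P−Ia = 275911/39100 in
Q: (275911/39100)² ÷ (305911/39100) = 76126879921/11961120100 in (≈ 6.365 in)

Q = 76126879921/11961120100 in ≈ 6.365 in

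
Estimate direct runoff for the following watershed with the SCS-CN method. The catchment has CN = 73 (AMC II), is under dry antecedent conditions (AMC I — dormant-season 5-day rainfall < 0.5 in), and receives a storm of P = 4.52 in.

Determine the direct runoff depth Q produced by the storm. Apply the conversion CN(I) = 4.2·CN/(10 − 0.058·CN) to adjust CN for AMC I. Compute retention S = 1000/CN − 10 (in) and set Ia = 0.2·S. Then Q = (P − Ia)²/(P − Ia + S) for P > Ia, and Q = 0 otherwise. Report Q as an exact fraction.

Q = 1242069049/1887416825 in ≈ 0.658 in

Dry (AMC I): CN(I) = 4.2·73/(10 − 0.058·73) = (1533/5)/(2883/500) = 51100/961 ≈ 53.174
S = 1000/(51100/961) − 10 = 4500/511 in ≈ 8.806 in
Ia = 0.2S: 0.2·8.806 = 1.761 in (exactly 900/511)
Since P=4.520 > Ia=1.761: effective rainfall P−Ia = 35243/12775 in
Runoff Q = (P−Ia)²/(P−Ia+S) = (2.759)²/(2.759+8.806) = 1242069049/1887416825 ≈ 0.658 in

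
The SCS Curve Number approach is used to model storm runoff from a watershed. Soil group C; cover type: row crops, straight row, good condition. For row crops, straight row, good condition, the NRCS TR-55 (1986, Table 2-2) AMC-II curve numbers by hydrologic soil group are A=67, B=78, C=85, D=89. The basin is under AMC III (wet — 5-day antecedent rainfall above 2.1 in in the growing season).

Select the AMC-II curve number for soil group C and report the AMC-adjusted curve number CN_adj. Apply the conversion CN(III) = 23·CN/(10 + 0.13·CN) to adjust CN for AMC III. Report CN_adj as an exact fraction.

CN_adj = 39100/421 ≈ 92.874

NRCS table: row crops, straight row, good condition, soil group C → CN(II) = 85
Adjust CN=85 to AMC III: 23·85/(10 + 0.13·85) → 1955 ÷ (421/20) = 39100/421 ≈ 92.874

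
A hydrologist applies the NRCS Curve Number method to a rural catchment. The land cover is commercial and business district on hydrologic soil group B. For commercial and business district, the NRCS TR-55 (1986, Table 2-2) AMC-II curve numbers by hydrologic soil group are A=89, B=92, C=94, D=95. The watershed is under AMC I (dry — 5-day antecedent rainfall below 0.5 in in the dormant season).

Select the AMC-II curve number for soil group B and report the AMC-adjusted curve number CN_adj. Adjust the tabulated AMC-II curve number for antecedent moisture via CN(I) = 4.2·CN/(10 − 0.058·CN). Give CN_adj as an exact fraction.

CN_adj = 48300/583 ≈ 82.847

NRCS table: commercial and business district, soil group B → CN(II) = 92
Adjust CN=92 to AMC I: 4.2·92/(10 − 0.058·92) → (1932/5) ÷ (583/125) = 48300/583 ≈ 82.847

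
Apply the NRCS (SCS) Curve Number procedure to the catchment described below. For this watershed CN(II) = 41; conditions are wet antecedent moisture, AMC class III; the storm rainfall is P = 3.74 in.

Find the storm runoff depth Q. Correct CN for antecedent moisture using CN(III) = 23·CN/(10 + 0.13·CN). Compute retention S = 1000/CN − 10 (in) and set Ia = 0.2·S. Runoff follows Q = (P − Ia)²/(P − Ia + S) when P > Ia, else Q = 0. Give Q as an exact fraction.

Q = 13768910281/19441878150 in ≈ 0.708 in

Wet (AMC III): CN(III) = 23·41/(10 + 0.13·41) = 943/(1533/100) = 94300/1533 ≈ 61.513
Retention S: 1000/CN − 10 with CN=61.513 → S = 5900/943 ≈ 6.257 in
Initial abstraction Ia = S/5 = (5900/943)/5 = 1180/943 ≈ 1.251 in
Since P=3.740 > Ia=1.251: effective rainfall P−Ia = 117341/47150 in
Q = (117341/47150)²/((117341/47150) + 5900/943) = (13768910281/2223122500)/(412341/47150) = 13768910281/19441878150 in ≈ 0.708 in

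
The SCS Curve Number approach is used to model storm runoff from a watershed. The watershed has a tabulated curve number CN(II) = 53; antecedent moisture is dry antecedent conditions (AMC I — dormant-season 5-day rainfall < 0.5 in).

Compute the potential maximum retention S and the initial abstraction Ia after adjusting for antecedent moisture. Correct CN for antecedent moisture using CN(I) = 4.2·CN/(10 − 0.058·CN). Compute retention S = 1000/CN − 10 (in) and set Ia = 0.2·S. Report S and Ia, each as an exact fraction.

Dry (AMC I): CN(I) = 4.2·53/(10 − 0.058·53) = (1113/5)/(3463/500) = 111300/3463 ≈ 32.140
S = 1000/(111300/3463) − 10 = 23500/1113 in ≈ 21.114 in
Ia = 0.2S: 0.2·21.114 = 4.223 in (exactly 4700/1113)

S = 23500/1113 in ≈ 21.114 in; Ia = 4700/1113 in ≈ 4.223 in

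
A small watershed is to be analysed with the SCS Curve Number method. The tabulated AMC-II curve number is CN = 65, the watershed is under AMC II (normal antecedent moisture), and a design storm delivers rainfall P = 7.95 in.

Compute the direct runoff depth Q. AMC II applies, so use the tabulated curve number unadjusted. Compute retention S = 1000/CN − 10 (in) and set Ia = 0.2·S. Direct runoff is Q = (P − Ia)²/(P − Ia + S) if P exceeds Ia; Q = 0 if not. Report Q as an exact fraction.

Q = 3193369/828620 in ≈ 3.854 in

AMC II — tabulated CN = 65 applies directly.
Max retention: S = 1000/65 − 10 = 70/13 in (≈ 5.385 in)
Initial abstraction Ia = S/5 = (70/13)/5 = 14/13 ≈ 1.077 in
P − Ia = 7.950 − 1.077 = 1787/260 ≈ 6.873 in (> 0, runoff occurs)
Q: (1787/260)² ÷ (3187/260) = 3193369/828620 in (≈ 3.854 in)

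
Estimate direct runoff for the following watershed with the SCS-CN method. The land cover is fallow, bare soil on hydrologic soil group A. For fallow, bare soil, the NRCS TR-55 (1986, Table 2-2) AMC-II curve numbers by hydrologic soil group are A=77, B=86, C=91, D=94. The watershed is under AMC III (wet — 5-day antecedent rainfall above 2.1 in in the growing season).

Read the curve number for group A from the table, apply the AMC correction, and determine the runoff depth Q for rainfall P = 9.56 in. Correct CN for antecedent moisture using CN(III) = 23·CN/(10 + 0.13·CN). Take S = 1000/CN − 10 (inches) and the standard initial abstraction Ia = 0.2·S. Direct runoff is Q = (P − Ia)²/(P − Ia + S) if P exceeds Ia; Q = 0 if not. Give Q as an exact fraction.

NRCS table: fallow, bare soil, soil group A → CN(II) = 77
Wet (AMC III): CN(III) = 23·77/(10 + 0.13·77) = 1771/(2001/100) = 7700/87 ≈ 88.506
S = 1000/(7700/87) − 10 = 100/77 in ≈ 1.299 in
Initial abstraction Ia = S/5 = (100/77)/5 = 20/77 ≈ 0.260 in
Since P=9.560 > Ia=0.260: effective rainfall P−Ia = 17903/1925 in
Runoff Q = (P−Ia)²/(P−Ia+S) = (9.300)²/(9.300+1.299) = 320517409/39275775 ≈ 8.161 in

Q = 320517409/39275775 in ≈ 8.161 in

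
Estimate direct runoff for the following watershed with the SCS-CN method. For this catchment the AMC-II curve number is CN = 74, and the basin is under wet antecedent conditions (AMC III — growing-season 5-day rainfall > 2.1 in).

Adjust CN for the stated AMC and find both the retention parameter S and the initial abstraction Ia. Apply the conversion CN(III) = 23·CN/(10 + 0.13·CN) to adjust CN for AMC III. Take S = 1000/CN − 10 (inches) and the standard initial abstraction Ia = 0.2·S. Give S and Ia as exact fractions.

S = 1300/851 in ≈ 1.528 in; Ia = 260/851 in ≈ 0.306 in

CN(III) from CN(II)=74: (23·74)/(10 + 0.13·74) = 85100/981 ≈ 86.748
Max retention: S = 1000/(85100/981) − 10 = 1300/851 in (≈ 1.528 in)
Ia = 0.2·(1300/851) = 260/851 in ≈ 0.306 in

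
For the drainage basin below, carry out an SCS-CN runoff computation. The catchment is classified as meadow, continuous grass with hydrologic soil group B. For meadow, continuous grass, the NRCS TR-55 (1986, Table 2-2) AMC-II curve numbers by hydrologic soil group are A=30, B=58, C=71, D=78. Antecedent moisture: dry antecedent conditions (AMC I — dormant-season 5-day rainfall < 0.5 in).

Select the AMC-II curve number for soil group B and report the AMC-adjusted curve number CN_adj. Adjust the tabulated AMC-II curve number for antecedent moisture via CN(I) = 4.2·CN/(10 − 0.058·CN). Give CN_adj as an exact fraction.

CN_adj = 2900/79 ≈ 36.709

NRCS table: meadow, continuous grass, soil group B → CN(II) = 58
CN(I) from CN(II)=58: (4.2·58)/(10 − 0.058·58) = 2900/79 ≈ 36.709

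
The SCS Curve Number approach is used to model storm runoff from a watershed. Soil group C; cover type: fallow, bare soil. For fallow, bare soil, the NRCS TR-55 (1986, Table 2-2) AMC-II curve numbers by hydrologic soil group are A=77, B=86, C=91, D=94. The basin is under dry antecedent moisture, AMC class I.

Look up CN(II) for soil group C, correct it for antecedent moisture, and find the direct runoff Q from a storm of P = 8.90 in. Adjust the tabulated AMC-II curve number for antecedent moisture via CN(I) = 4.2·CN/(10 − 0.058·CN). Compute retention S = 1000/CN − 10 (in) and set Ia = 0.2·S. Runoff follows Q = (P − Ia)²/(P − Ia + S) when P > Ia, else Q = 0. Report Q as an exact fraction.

Q = 2882938249/437574410 in ≈ 6.588 in

NRCS table: fallow, bare soil, soil group C → CN(II) = 91
Dry (AMC I): CN(I) = 4.2·91/(10 − 0.058·91) = (1911/5)/(2361/500) = 63700/787 ≈ 80.940
S = 1000/(63700/787) − 10 = 1500/637 in ≈ 2.355 in
Initial abstraction Ia = S/5 = (1500/637)/5 = 300/637 ≈ 0.471 in
P − Ia = 8.900 − 0.471 = 53693/6370 ≈ 8.429 in (> 0, runoff occurs)
Q = (53693/6370)²/((53693/6370) + 1500/637) = (2882938249/40576900)/(68693/6370) = 2882938249/437574410 in ≈ 6.588 in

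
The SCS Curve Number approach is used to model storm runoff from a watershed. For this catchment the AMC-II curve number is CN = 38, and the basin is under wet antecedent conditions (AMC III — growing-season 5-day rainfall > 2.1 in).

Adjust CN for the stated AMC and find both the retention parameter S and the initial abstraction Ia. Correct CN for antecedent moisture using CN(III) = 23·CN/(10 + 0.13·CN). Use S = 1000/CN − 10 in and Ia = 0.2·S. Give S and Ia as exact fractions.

S = 3100/437 in ≈ 7.094 in; Ia = 620/437 in ≈ 1.419 in

Adjust CN=38 to AMC III: 23·38/(10 + 0.13·38) → 874 ÷ (747/50) = 43700/747 ≈ 58.501
Max retention: S = 1000/(43700/747) − 10 = 3100/437 in (≈ 7.094 in)
Ia = 0.2S: 0.2·7.094 = 1.419 in (exactly 620/437)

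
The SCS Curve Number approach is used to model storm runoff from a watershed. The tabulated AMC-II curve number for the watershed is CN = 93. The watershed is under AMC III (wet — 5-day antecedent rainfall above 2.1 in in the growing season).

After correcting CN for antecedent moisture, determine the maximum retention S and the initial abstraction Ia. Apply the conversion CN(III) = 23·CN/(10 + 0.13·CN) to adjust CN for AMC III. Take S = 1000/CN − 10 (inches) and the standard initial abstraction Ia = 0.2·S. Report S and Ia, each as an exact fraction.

S = 700/2139 in ≈ 0.327 in; Ia = 140/2139 in ≈ 0.065 in

CN(III) from CN(II)=93: (23·93)/(10 + 0.13·93) = 213900/2209 ≈ 96.831
Retention S: 1000/CN − 10 with CN=96.831 → S = 700/2139 ≈ 0.327 in
Ia = 0.2S: 0.2·0.327 = 0.065 in (exactly 140/2139)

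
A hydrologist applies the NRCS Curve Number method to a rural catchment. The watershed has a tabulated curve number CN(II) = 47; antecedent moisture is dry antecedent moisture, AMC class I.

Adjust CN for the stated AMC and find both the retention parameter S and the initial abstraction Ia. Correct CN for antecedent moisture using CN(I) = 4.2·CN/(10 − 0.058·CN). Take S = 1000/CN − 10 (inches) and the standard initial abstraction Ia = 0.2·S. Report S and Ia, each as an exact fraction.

S = 26500/987 in ≈ 26.849 in; Ia = 5300/987 in ≈ 5.370 in

Adjust CN=47 to AMC I: 4.2·47/(10 − 0.058·47) → (987/5) ÷ (3637/500) = 98700/3637 ≈ 27.138
S = 1000/(98700/3637) − 10 = 26500/987 in ≈ 26.849 in
Initial abstraction Ia = S/5 = (26500/987)/5 = 5300/987 ≈ 5.370 in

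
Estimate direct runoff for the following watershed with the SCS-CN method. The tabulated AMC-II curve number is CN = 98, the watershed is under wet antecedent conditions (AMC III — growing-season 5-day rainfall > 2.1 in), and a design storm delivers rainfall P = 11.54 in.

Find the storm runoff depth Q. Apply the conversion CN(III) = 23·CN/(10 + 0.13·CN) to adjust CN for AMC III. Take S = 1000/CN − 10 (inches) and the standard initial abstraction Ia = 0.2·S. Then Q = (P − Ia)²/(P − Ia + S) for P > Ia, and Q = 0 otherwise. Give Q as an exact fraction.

Q = 421563219841/36868621650 in ≈ 11.434 in

Wet (AMC III): CN(III) = 23·98/(10 + 0.13·98) = 2254/(1137/50) = 112700/1137 ≈ 99.120
Retention S: 1000/CN − 10 with CN=99.120 → S = 100/1127 ≈ 0.089 in
Ia = 0.2S: 0.2·0.089 = 0.018 in (exactly 20/1127)
Since P=11.540 > Ia=0.018: effective rainfall P−Ia = 649279/56350 in
Runoff Q = (P−Ia)²/(P−Ia+S) = (11.522)²/(11.522+0.089) = 421563219841/36868621650 ≈ 11.434 in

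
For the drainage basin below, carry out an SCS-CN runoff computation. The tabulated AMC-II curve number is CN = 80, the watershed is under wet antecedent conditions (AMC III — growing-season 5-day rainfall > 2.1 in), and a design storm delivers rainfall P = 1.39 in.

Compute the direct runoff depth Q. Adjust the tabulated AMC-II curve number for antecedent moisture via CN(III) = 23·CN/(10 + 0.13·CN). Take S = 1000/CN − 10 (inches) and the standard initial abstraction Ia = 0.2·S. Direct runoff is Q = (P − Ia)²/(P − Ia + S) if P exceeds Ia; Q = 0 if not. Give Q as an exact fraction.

Q = 7273809/11953100 in ≈ 0.609 in

CN(III) from CN(II)=80: (23·80)/(10 + 0.13·80) = 4600/51 ≈ 90.196
Retention S: 1000/CN − 10 with CN=90.196 → S = 25/23 ≈ 1.087 in
Ia = 0.2·(25/23) = 5/23 in ≈ 0.217 in
P − Ia = 1.390 − 0.217 = 2697/2300 ≈ 1.173 in (> 0, runoff occurs)
Runoff Q = (P−Ia)²/(P−Ia+S) = (1.173)²/(1.173+1.087) = 7273809/11953100 ≈ 0.609 in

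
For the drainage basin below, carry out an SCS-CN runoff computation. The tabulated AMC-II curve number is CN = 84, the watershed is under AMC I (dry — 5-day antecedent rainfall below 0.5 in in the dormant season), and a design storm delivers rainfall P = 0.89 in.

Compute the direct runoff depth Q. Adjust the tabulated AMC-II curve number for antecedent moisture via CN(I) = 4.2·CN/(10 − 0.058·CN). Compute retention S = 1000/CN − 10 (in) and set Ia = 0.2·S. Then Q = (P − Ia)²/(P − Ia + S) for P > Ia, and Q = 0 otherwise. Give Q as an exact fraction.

Adjust CN=84 to AMC I: 4.2·84/(10 − 0.058·84) → (1764/5) ÷ (641/125) = 44100/641 ≈ 68.799
Retention S: 1000/CN − 10 with CN=68.799 → S = 2000/441 ≈ 4.535 in
Initial abstraction Ia = S/5 = (2000/441)/5 = 400/441 ≈ 0.907 in
P = 0.890 ≤ Ia = 0.907 in: entire storm abstracted, Q = 0.

Q = 0 in ≈ 0.000 in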